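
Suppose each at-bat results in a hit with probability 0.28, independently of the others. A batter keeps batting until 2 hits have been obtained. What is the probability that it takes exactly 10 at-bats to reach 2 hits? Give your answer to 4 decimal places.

0.0510

Y = trial on which the second success occurs; negative binomial, r=2, p=0.28.
P(Y=10) = C(9,1) · p^2 · (1−p)^8
= 9 · 0.0784 · 0.07222 = 0.050959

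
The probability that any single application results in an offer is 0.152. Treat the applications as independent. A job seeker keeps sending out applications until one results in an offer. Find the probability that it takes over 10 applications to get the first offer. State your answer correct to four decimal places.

0.1923

Y = number of applications to the first success; geometric, p = 0.152.
P(Y > 10) = P(first 10 all fail) = (1−p)^10 = 0.192291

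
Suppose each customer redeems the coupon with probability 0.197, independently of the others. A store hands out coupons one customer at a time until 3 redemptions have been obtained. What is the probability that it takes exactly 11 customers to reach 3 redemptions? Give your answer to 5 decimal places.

0.05948

Y = trial on which the third success occurs; negative binomial, r=3, p=0.197.
P(Y=11) = C(10,2) · p^3 · (1−p)^8
= 45 · 0.0076454 · 0.17287 = 0.0594752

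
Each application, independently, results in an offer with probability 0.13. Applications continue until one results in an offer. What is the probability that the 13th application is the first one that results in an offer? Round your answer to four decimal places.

Geometric (trials to first success), p = 0.13.
P(Y = 13) = (1−p)^12 · p = 0.18803 · 0.13 = 0.024444

0.0244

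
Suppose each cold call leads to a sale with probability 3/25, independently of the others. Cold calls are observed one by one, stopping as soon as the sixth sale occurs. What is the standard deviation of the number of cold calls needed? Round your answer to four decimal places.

19.1485

Y = total cold calls until the sixth success; negative binomial with r=6, p=0.12.
SD(Y) = √[r(1−p)/p²] = √(366.666667) = 19.148542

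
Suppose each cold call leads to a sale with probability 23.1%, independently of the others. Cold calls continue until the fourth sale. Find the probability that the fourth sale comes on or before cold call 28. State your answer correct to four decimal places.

0.9154

Finishing within 28 cold calls ⇔ at least 4 successes in the first 28. With X ~ Binomial(28, 0.231), P(Y ≤ 28) = 1 − P(X ≤ 3).
  k=0: C(28,0)·0.231^0·0.769^28 = 0.000640
  k=1: C(28,1)·0.231^1·0.769^27 = 0.005380
  k=2: C(28,2)·0.231^2·0.769^26 = 0.021817
  k=3: C(28,3)·0.231^3·0.769^25 = 0.056799
1 − 0.084636 = 0.915364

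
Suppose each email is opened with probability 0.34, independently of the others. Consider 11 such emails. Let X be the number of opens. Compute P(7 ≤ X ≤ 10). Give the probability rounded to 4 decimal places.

0.0430

X ~ Binomial(11, 0.34); P(7 ≤ X ≤ 10) = Σ C(11,k) p^k (1−p)^(11−k) over k:
  k=7: C(11,7)·0.34^7·0.66^4 = 0.032888
  k=8: C(11,8)·0.34^8·0.66^3 = 0.008471
  k=9: C(11,9)·0.34^9·0.66^2 = 0.001455
  k=10: C(11,10)·0.34^10·0.66^1 = 0.000150
Total = 0.042964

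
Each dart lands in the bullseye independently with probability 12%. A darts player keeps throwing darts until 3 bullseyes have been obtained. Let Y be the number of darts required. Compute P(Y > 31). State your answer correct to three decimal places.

Needing more than 31 darts ⇔ fewer than 3 successes in the first 31. With X ~ Binomial(31, 0.12), P(Y > 31) = P(X ≤ 2).
  k=0: C(31,0)·0.12^0·0.88^31 = 0.01901
  k=1: C(31,1)·0.12^1·0.88^30 = 0.08036
  k=2: C(31,2)·0.12^2·0.88^29 = 0.16437
P(X ≤ 2) = 0.26373

0.264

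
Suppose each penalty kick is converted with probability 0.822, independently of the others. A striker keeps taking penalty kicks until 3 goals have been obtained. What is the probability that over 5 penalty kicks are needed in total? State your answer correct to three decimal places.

0.042

Needing more than 5 penalty kicks ⇔ fewer than 3 successes in the first 5. With X ~ Binomial(5, 0.822), P(Y > 5) = P(X ≤ 2).
  k=0: C(5,0)·0.822^0·0.178^5 = 0.00018
  k=1: C(5,1)·0.822^1·0.178^4 = 0.00413
  k=2: C(5,2)·0.822^2·0.178^3 = 0.03811
P(X ≤ 2) = 0.04241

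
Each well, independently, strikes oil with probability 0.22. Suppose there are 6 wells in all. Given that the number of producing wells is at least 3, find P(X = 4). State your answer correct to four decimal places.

X ~ Binomial(6, 0.22). Want P(X=4 | X≥3) = P(X=4) / P(X≥3).
P(X=4) = C(6,4)·0.22^4·0.78^2 = 0.021378
P(X≥3) = 1 − 0.225200 − 0.381107 − 0.268729 = 0.124964
Ratio = 0.021378 / 0.124964 = 0.171075

0.1711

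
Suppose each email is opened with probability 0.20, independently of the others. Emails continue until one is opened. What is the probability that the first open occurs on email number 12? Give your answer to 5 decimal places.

0.01718

Geometric (trials to first success), p = 0.20.
P(Y = 12) = (1−p)^11 · p = 0.085899 · 0.20 = 0.0171799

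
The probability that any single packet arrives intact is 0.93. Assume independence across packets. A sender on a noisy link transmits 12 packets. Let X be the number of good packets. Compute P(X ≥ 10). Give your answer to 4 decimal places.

0.9532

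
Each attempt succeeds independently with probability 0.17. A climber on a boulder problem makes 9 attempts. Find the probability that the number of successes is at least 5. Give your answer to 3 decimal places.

0.010

X ~ Binomial(9, 0.17); P(X ≥ 5) = Σ C(9,k) p^k (1−p)^(9−k) over k:
  k=5: C(9,5)·0.17^5·0.83^4 = 0.00849
  k=6: C(9,6)·0.17^6·0.83^3 = 0.00116
  k=7: C(9,7)·0.17^7·0.83^2 = 0.00010
  k=8: C(9,8)·0.17^8·0.83^1 = 0.00001
  k=9: C(9,9)·0.17^9·0.83^0 = 0.00000
Total = 0.00976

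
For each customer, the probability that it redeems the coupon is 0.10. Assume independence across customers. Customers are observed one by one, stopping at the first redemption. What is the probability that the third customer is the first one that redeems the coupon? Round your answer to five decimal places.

Geometric (trials to first success), p = 0.10.
P(Y = 3) = (1−p)^2 · p = 0.81 · 0.10 = 0.0810000

0.08100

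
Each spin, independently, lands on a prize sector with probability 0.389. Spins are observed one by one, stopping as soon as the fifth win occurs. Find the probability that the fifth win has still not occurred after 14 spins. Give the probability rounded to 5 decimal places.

Needing more than 14 spins ⇔ fewer than 5 successes in the first 14. With X ~ Binomial(14, 0.389), P(Y > 14) = P(X ≤ 4).
  k=0: C(14,0)·0.389^0·0.611^14 = 0.0010106
  k=1: C(14,1)·0.389^1·0.611^13 = 0.0090077
  k=2: C(14,2)·0.389^2·0.611^12 = 0.0372765
  k=3: C(14,3)·0.389^3·0.611^11 = 0.0949300
  k=4: C(14,4)·0.389^4·0.611^10 = 0.1662052
P(X ≤ 4) = 0.3084300

0.30843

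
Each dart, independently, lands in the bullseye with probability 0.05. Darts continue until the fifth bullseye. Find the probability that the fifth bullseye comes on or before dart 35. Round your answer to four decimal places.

0.0290

Finishing within 35 darts ⇔ at least 5 successes in the first 35. With X ~ Binomial(35, 0.05), P(Y ≤ 35) = 1 − P(X ≤ 4).
  k=0: C(35,0)·0.05^0·0.95^35 = 0.166083
  k=1: C(35,1)·0.05^1·0.95^34 = 0.305943
  k=2: C(35,2)·0.05^2·0.95^33 = 0.273739
  k=3: C(35,3)·0.05^3·0.95^32 = 0.158480
  k=4: C(35,4)·0.05^4·0.95^31 = 0.066729
1 − 0.970974 = 0.029026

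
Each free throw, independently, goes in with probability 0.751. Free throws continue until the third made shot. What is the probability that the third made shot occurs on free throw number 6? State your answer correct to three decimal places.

Y = trial on which the third success occurs; negative binomial, r=3, p=0.751.
P(Y=6) = C(5,2) · p^3 · (1−p)^3
= 10 · 0.42356 · 0.015438 = 0.06539

0.065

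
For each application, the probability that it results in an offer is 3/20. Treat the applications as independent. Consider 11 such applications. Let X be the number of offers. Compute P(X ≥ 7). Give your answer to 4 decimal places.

X ~ Binomial(11, 0.15); P(X ≥ 7) = Σ C(11,k) p^k (1−p)^(11−k) over k:
  k=7: C(11,7)·0.15^7·0.85^4 = 0.000294
  k=8: C(11,8)·0.15^8·0.85^3 = 0.000026
  k=9: C(11,9)·0.15^9·0.85^2 = 0.000002
  k=10: C(11,10)·0.15^10·0.85^1 = 0.000000
  k=11: C(11,11)·0.15^11·0.85^0 = 0.000000
Total = 0.000322

0.0003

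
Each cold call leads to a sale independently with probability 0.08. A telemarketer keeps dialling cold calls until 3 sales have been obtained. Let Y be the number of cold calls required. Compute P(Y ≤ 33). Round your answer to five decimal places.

0.49820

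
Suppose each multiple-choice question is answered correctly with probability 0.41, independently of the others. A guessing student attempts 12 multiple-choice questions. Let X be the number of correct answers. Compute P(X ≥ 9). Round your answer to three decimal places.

0.018

X ~ Binomial(12, 0.41); P(X ≥ 9) = Σ C(12,k) p^k (1−p)^(12−k) over k:
  k=9: C(12,9)·0.41^9·0.59^3 = 0.01479
  k=10: C(12,10)·0.41^10·0.59^2 = 0.00308
  k=11: C(12,11)·0.41^11·0.59^1 = 0.00039
  k=12: C(12,12)·0.41^12·0.59^0 = 0.00002
Total = 0.01829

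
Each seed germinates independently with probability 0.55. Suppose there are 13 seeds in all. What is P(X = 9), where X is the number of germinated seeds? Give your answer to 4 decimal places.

0.1350

X ~ Binomial(n=13, p=0.55).
P(X=9) = C(13,9) · p^9 · (1−p)^4
= 715 · 0.0046054 · 0.041006 = 0.135027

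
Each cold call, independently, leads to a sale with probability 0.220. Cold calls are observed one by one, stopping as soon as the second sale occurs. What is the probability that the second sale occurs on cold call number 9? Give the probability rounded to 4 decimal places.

Y = trial on which the second success occurs; negative binomial, r=2, p=0.22.
P(Y=9) = C(8,1) · p^2 · (1−p)^7
= 8 · 0.0484 · 0.17566 = 0.068014

0.0680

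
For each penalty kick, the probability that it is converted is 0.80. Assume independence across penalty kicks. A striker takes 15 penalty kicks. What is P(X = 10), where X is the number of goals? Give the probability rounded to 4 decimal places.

0.1032

X ~ Binomial(n=15, p=0.80).
P(X=10) = C(15,10) · p^10 · (1−p)^5
= 3003 · 0.10737 · 0.00032 = 0.103182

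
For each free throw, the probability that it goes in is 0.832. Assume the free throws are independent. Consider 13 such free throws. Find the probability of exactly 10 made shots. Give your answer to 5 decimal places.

X ~ Binomial(n=13, p=0.832).
P(X=10) = C(13,10) · p^10 · (1−p)^3
= 286 · 0.15894 · 0.0047416 = 0.2155396

0.21554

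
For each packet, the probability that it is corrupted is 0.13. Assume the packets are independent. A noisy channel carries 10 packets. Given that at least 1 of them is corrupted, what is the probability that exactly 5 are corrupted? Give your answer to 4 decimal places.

X ~ Binomial(10, 0.13). Want P(X=5 | X≥1) = P(X=5) / P(X≥1).
P(X=5) = C(10,5)·0.13^5·0.87^5 = 0.004664
P(X≥1) = 1 − 0.248423 = 0.751577
Ratio = 0.004664 / 0.751577 = 0.006205

0.0062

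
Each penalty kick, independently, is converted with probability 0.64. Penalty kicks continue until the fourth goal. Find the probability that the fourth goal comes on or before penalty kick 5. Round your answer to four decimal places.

0.4094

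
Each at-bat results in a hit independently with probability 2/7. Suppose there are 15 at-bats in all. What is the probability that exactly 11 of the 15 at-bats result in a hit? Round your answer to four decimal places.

0.0004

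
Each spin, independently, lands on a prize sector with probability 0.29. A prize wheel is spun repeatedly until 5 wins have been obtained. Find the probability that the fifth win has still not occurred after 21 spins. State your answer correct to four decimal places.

Needing more than 21 spins ⇔ fewer than 5 successes in the first 21. With X ~ Binomial(21, 0.29), P(Y > 21) = P(X ≤ 4).
  k=0: C(21,0)·0.29^0·0.71^21 = 0.000752
  k=1: C(21,1)·0.29^1·0.71^20 = 0.006453
  k=2: C(21,2)·0.29^2·0.71^19 = 0.026359
  k=3: C(21,3)·0.29^3·0.71^18 = 0.068186
  k=4: C(21,4)·0.29^4·0.71^17 = 0.125328
P(X ≤ 4) = 0.227078

0.2271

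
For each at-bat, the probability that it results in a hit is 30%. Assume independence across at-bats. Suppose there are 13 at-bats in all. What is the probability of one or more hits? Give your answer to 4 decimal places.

P(at least one) = 1 − P(none) = 1 − (1 − 0.30)^13
= 1 − 0.009689 = 0.990311

0.9903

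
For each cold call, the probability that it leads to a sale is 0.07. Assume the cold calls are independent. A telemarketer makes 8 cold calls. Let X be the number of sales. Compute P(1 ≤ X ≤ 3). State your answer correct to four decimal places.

0.4391

X ~ Binomial(8, 0.07); P(1 ≤ X ≤ 3) = Σ C(8,k) p^k (1−p)^(8−k) over k:
  k=1: C(8,1)·0.07^1·0.93^7 = 0.336952
  k=2: C(8,2)·0.07^2·0.93^6 = 0.088767
  k=3: C(8,3)·0.07^3·0.93^5 = 0.013363
Total = 0.439082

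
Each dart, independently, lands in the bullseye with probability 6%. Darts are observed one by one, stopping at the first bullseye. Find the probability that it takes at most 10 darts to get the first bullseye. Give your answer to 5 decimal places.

Y = number of darts to the first success; geometric, p = 0.06.
P(Y ≤ 10) = 1 − (1−p)^10 = 1 − 0.5386151 = 0.4613849

0.46138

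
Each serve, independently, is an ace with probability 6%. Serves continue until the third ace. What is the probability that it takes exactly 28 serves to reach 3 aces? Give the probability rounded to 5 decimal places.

Y = trial on which the third success occurs; negative binomial, r=3, p=0.06.
P(Y=28) = C(27,2) · p^3 · (1−p)^25
= 351 · 0.000216 · 0.21291 = 0.0161420

0.01614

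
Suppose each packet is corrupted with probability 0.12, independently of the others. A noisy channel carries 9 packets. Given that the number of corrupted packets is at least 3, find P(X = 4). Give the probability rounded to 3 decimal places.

0.166

X ~ Binomial(9, 0.12). Want P(X=4 | X≥3) = P(X=4) / P(X≥3).
P(X=4) = C(9,4)·0.12^4·0.88^5 = 0.01379
P(X≥3) = 1 − 0.31648 − 0.38841 − 0.21186 = 0.08326
Ratio = 0.01379 / 0.08326 = 0.16561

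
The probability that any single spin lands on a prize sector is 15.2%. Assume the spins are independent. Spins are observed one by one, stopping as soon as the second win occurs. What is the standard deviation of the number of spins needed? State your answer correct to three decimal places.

8.568

Y = total spins until the second success; negative binomial with r=2, p=0.152.
SD(Y) = √[r(1−p)/p²] = √(73.40720) = 8.56780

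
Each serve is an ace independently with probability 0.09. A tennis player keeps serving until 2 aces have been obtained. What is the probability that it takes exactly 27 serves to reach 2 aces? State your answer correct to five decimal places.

0.01993

Y = trial on which the second success occurs; negative binomial, r=2, p=0.09.
P(Y=27) = C(26,1) · p^2 · (1−p)^25
= 26 · 0.0081 · 0.094631 = 0.0199294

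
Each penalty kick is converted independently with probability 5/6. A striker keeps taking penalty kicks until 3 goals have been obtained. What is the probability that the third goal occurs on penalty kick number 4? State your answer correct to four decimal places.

Y = trial on which the third success occurs; negative binomial, r=3, p=0.833333.
P(Y=4) = C(3,2) · p^3 · (1−p)^1
= 3 · 0.5787 · 0.16667 = 0.289352

0.2894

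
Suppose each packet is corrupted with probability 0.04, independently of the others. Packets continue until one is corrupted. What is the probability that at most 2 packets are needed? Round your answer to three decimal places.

Y = number of packets to the first success; geometric, p = 0.04.
P(Y ≤ 2) = 1 − (1−p)^2 = 1 − 0.92160 = 0.07840

0.078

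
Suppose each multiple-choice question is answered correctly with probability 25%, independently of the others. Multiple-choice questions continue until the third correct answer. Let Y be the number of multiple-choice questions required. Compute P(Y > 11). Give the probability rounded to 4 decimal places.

0.4552

Needing more than 11 multiple-choice questions ⇔ fewer than 3 successes in the first 11. With X ~ Binomial(11, 0.25), P(Y > 11) = P(X ≤ 2).
  k=0: C(11,0)·0.25^0·0.75^11 = 0.042235
  k=1: C(11,1)·0.25^1·0.75^10 = 0.154862
  k=2: C(11,2)·0.25^2·0.75^9 = 0.258104
P(X ≤ 2) = 0.455201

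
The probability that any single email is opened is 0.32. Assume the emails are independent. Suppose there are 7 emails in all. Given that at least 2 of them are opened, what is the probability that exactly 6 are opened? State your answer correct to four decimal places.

0.0072

X ~ Binomial(7, 0.32). Want P(X=6 | X≥2) = P(X=6) / P(X≥2).
P(X=6) = C(7,6)·0.32^6·0.68^1 = 0.005111
P(X≥2) = 1 − 0.067230 − 0.221463 = 0.711307
Ratio = 0.005111 / 0.711307 = 0.007185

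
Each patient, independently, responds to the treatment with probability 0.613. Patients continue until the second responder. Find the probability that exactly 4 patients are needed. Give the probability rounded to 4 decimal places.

0.1688

Y = trial on which the second success occurs; negative binomial, r=2, p=0.613.
P(Y=4) = C(3,1) · p^2 · (1−p)^2
= 3 · 0.37577 · 0.14977 = 0.168836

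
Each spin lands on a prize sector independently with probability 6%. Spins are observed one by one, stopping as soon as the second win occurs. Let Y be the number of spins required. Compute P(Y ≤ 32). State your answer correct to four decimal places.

0.5799

Finishing within 32 spins ⇔ at least 2 successes in the first 32. With X ~ Binomial(32, 0.06), P(Y ≤ 32) = 1 − P(X ≤ 1).
  k=0: C(32,0)·0.06^0·0.94^32 = 0.138067
  k=1: C(32,1)·0.06^1·0.94^31 = 0.282010
1 − 0.420078 = 0.579922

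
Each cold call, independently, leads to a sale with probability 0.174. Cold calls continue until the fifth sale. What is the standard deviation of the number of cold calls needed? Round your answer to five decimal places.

11.67954

Y = total cold calls until the fifth success; negative binomial with r=5, p=0.174.
SD(Y) = √[r(1−p)/p²] = √(136.4116792) = 11.6795411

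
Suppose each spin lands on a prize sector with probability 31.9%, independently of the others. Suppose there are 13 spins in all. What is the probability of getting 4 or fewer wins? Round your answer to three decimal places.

0.596

X ~ Binomial(13, 0.319); P(X ≤ 4) = Σ C(13,k) p^k (1−p)^(13−k) over k:
  k=0: C(13,0)·0.319^0·0.681^13 = 0.00678
  k=1: C(13,1)·0.319^1·0.681^12 = 0.04126
  k=2: C(13,2)·0.319^2·0.681^11 = 0.11596
  k=3: C(13,3)·0.319^3·0.681^10 = 0.19916
  k=4: C(13,4)·0.319^4·0.681^9 = 0.23323
Total = 0.59639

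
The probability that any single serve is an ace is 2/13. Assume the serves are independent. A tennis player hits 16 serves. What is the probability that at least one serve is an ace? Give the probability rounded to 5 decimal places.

0.93095

P(at least one) = 1 − P(none) = 1 − (1 − 0.153846)^16
= 1 − 0.0690541 = 0.9309459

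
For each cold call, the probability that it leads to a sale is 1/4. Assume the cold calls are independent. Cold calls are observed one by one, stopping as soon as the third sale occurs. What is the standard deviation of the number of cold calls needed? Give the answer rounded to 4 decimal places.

Y = total cold calls until the third success; negative binomial with r=3, p=0.25.
SD(Y) = √[r(1−p)/p²] = √(36.000000) = 6.000000

6.0000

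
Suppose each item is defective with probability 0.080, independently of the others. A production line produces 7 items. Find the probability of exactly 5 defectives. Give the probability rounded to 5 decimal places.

X ~ Binomial(n=7, p=0.08).
P(X=5) = C(7,5) · p^5 · (1−p)^2
= 21 · 3.2768e-06 · 0.8464 = 0.0000582

0.00006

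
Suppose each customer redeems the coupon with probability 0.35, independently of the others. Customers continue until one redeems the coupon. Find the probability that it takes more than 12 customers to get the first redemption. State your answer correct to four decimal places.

Y = number of customers to the first success; geometric, p = 0.35.
P(Y > 12) = P(first 12 all fail) = (1−p)^12 = 0.005688

0.0057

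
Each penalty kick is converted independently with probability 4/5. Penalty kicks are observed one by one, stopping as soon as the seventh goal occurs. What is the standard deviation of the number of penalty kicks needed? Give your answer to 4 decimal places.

1.4790

Y = total penalty kicks until the seventh success; negative binomial with r=7, p=0.80.
SD(Y) = √[r(1−p)/p²] = √(2.187500) = 1.479020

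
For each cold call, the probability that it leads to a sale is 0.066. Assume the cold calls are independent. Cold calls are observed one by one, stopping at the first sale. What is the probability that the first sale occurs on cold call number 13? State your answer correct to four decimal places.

Geometric (trials to first success), p = 0.066.
P(Y = 13) = (1−p)^12 · p = 0.44072 · 0.066 = 0.029088

0.0291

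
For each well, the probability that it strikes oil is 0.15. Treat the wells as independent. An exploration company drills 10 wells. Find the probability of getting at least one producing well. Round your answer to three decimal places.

P(at least one) = 1 − P(none) = 1 − (1 − 0.15)^10
= 1 − 0.19687 = 0.80313

0.803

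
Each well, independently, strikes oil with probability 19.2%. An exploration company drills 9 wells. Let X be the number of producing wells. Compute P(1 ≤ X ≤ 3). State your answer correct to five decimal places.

0.77777

X ~ Binomial(9, 0.192); P(1 ≤ X ≤ 3) = Σ C(9,k) p^k (1−p)^(9−k) over k:
  k=1: C(9,1)·0.192^1·0.808^8 = 0.3139313
  k=2: C(9,2)·0.192^2·0.808^7 = 0.2983902
  k=3: C(9,3)·0.192^3·0.808^6 = 0.1654440
Total = 0.7777655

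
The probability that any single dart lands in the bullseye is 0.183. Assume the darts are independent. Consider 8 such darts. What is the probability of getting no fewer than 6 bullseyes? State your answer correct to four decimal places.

X ~ Binomial(8, 0.183); P(X ≥ 6) = Σ C(8,k) p^k (1−p)^(8−k) over k:
  k=6: C(8,6)·0.183^6·0.817^2 = 0.000702
  k=7: C(8,7)·0.183^7·0.817^1 = 0.000045
  k=8: C(8,8)·0.183^8·0.817^0 = 0.000001
Total = 0.000748

0.0007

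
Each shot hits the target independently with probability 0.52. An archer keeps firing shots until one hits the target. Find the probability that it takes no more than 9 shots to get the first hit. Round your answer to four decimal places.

Y = number of shots to the first success; geometric, p = 0.52.
P(Y ≤ 9) = 1 − (1−p)^9 = 1 − 0.001353 = 0.998647

0.9986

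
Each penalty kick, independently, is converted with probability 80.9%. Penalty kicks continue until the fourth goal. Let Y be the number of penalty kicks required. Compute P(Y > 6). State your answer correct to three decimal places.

0.088

Needing more than 6 penalty kicks ⇔ fewer than 4 successes in the first 6. With X ~ Binomial(6, 0.809), P(Y > 6) = P(X ≤ 3).
  k=0: C(6,0)·0.809^0·0.191^6 = 0.00005
  k=1: C(6,1)·0.809^1·0.191^5 = 0.00123
  k=2: C(6,2)·0.809^2·0.191^4 = 0.01307
  k=3: C(6,3)·0.809^3·0.191^3 = 0.07379
P(X ≤ 3) = 0.08813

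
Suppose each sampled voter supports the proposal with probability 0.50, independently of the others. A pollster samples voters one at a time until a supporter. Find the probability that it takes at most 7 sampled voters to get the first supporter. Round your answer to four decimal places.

0.9922

Y = number of sampled voters to the first success; geometric, p = 0.50.
P(Y ≤ 7) = 1 − (1−p)^7 = 1 − 0.007812 = 0.992188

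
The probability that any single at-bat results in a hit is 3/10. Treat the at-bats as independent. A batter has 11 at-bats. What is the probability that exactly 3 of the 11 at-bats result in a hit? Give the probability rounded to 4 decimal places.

X ~ Binomial(n=11, p=0.30).
P(X=3) = C(11,3) · p^3 · (1−p)^8
= 165 · 0.027 · 0.057648 = 0.256822

0.2568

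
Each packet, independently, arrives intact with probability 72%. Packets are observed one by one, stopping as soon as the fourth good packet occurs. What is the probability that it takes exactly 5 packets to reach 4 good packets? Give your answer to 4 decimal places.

0.3010

Y = trial on which the fourth success occurs; negative binomial, r=4, p=0.72.
P(Y=5) = C(4,3) · p^4 · (1−p)^1
= 4 · 0.26874 · 0.28 = 0.300987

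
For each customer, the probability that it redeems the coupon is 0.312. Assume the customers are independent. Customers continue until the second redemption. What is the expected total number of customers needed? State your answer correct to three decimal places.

Y = total customers until the second success; negative binomial with r=2, p=0.312.
E[Y] = r / p = 2 / 0.312 = 6.41026

6.410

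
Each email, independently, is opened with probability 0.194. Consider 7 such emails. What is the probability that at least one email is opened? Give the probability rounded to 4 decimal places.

0.7790

P(at least one) = 1 − P(none) = 1 − (1 − 0.194)^7
= 1 − 0.220976 = 0.779024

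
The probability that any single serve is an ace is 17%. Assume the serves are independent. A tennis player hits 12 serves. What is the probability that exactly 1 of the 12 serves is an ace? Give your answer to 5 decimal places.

0.26272

X ~ Binomial(n=12, p=0.17).
P(X=1) = C(12,1) · p^1 · (1−p)^11
= 12 · 0.17 · 0.12878 = 0.2627176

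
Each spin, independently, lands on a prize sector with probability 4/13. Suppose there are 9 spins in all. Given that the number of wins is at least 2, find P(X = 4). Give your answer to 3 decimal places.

X ~ Binomial(9, 0.307692). Want P(X=4 | X≥2) = P(X=4) / P(X≥2).
P(X=4) = C(9,4)·0.307692^4·0.692308^5 = 0.17961
P(X≥2) = 1 − 0.03653 − 0.14613 = 0.81733
Ratio = 0.17961 / 0.81733 = 0.21975

0.220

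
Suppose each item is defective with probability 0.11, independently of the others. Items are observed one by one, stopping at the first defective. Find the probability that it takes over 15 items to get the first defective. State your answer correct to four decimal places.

Y = number of items to the first success; geometric, p = 0.11.
P(Y > 15) = P(first 15 all fail) = (1−p)^15 = 0.174121

0.1741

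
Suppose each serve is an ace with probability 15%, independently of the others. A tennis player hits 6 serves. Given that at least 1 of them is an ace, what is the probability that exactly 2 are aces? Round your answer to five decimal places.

0.28286

X ~ Binomial(6, 0.15). Want P(X=2 | X≥1) = P(X=2) / P(X≥1).
P(X=2) = C(6,2)·0.15^2·0.85^4 = 0.1761771
P(X≥1) = 1 − 0.3771495 = 0.6228505
Ratio = 0.1761771 / 0.6228505 = 0.2828562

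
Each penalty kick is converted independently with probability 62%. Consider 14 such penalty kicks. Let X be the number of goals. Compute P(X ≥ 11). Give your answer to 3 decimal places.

X ~ Binomial(14, 0.62); P(X ≥ 11) = Σ C(14,k) p^k (1−p)^(14−k) over k:
  k=11: C(14,11)·0.62^11·0.38^3 = 0.10393
  k=12: C(14,12)·0.62^12·0.38^2 = 0.04239
  k=13: C(14,13)·0.62^13·0.38^1 = 0.01064
  k=14: C(14,14)·0.62^14·0.38^0 = 0.00124
Total = 0.15821

0.158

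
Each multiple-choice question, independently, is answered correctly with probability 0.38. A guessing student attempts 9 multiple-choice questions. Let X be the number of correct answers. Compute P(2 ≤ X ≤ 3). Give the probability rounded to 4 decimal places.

0.4449

X ~ Binomial(9, 0.38); P(2 ≤ X ≤ 3) = Σ C(9,k) p^k (1−p)^(9−k) over k:
  k=2: C(9,2)·0.38^2·0.62^7 = 0.183068
  k=3: C(9,3)·0.38^3·0.62^6 = 0.261806
Total = 0.444874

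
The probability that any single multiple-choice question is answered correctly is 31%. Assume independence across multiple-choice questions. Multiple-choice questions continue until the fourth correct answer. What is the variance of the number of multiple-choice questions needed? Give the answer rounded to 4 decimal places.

28.7201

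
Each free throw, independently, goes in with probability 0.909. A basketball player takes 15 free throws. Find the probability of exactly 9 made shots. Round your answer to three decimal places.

X ~ Binomial(n=15, p=0.909).
P(X=9) = C(15,9) · p^9 · (1−p)^6
= 5005 · 0.42372 · 5.6787e-07 = 0.00120

0.001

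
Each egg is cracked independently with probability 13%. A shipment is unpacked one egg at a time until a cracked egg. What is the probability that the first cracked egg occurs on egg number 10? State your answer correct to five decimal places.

0.03712

Geometric (trials to first success), p = 0.13.
P(Y = 10) = (1−p)^9 · p = 0.28554 · 0.13 = 0.0371207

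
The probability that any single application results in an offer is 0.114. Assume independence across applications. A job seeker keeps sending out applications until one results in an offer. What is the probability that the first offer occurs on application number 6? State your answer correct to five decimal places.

Geometric (trials to first success), p = 0.114.
P(Y = 6) = (1−p)^5 · p = 0.54597 · 0.114 = 0.0622406

0.06224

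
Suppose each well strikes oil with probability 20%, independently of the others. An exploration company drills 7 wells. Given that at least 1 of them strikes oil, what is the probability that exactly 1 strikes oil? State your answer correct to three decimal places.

0.464

X ~ Binomial(7, 0.20). Want P(X=1 | X≥1) = P(X=1) / P(X≥1).
P(X=1) = C(7,1)·0.20^1·0.80^6 = 0.36700
P(X≥1) = 1 − 0.20972 = 0.79028
Ratio = 0.36700 / 0.79028 = 0.46439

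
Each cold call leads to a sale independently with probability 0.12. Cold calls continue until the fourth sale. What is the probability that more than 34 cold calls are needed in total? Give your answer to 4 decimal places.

0.4047

Needing more than 34 cold calls ⇔ fewer than 4 successes in the first 34. With X ~ Binomial(34, 0.12), P(Y > 34) = P(X ≤ 3).
  k=0: C(34,0)·0.12^0·0.88^34 = 0.012954
  k=1: C(34,1)·0.12^1·0.88^33 = 0.060060
  k=2: C(34,2)·0.12^2·0.88^32 = 0.135136
  k=3: C(34,3)·0.12^3·0.88^31 = 0.196561
P(X ≤ 3) = 0.404712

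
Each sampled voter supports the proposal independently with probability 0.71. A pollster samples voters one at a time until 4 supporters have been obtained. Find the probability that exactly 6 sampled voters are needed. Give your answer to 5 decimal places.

Y = trial on which the fourth success occurs; negative binomial, r=4, p=0.71.
P(Y=6) = C(5,3) · p^4 · (1−p)^2
= 10 · 0.25412 · 0.0841 = 0.2137122

0.21371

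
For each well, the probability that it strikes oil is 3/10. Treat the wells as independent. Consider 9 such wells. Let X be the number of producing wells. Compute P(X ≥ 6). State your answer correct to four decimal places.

0.0253

X ~ Binomial(9, 0.30); P(X ≥ 6) = Σ C(9,k) p^k (1−p)^(9−k) over k:
  k=6: C(9,6)·0.30^6·0.70^3 = 0.021004
  k=7: C(9,7)·0.30^7·0.70^2 = 0.003858
  k=8: C(9,8)·0.30^8·0.70^1 = 0.000413
  k=9: C(9,9)·0.30^9·0.70^0 = 0.000020
Total = 0.025295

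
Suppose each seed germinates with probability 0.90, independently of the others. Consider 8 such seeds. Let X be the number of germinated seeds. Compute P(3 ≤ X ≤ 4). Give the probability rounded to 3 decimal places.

0.005

X ~ Binomial(8, 0.90); P(3 ≤ X ≤ 4) = Σ C(8,k) p^k (1−p)^(8−k) over k:
  k=3: C(8,3)·0.90^3·0.10^5 = 0.00041
  k=4: C(8,4)·0.90^4·0.10^4 = 0.00459
Total = 0.00500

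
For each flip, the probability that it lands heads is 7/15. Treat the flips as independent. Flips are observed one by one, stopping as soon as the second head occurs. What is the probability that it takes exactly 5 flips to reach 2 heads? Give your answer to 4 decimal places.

Y = trial on which the second success occurs; negative binomial, r=2, p=0.466667.
P(Y=5) = C(4,1) · p^2 · (1−p)^3
= 4 · 0.21778 · 0.1517 = 0.132151

0.1322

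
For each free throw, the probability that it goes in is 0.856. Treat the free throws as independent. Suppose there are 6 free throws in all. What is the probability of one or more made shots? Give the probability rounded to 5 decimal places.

P(at least one) = 1 − P(none) = 1 − (1 − 0.856)^6
= 1 − 0.0000089 = 0.9999911

0.99999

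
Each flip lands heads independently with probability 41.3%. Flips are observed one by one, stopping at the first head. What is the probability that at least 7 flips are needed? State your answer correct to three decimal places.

Y = number of flips to the first success; geometric, p = 0.413.
P(Y > 6) = P(first 6 all fail) = (1−p)^6 = 0.04091

0.041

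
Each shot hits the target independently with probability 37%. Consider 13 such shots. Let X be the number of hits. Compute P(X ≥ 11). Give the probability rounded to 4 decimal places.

0.0006

X ~ Binomial(13, 0.37); P(X ≥ 11) = Σ C(13,k) p^k (1−p)^(13−k) over k:
  k=11: C(13,11)·0.37^11·0.63^2 = 0.000551
  k=12: C(13,12)·0.37^12·0.63^1 = 0.000054
  k=13: C(13,13)·0.37^13·0.63^0 = 0.000002
Total = 0.000607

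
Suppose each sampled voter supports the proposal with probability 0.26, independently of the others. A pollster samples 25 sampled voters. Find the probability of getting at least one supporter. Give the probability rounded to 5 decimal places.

0.99946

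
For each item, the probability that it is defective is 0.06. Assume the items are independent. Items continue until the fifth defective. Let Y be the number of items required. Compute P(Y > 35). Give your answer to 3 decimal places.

0.944

Needing more than 35 items ⇔ fewer than 5 successes in the first 35. With X ~ Binomial(35, 0.06), P(Y > 35) = P(X ≤ 4).
  k=0: C(35,0)·0.06^0·0.94^35 = 0.11468
  k=1: C(35,1)·0.06^1·0.94^34 = 0.25619
  k=2: C(35,2)·0.06^2·0.94^33 = 0.27800
  k=3: C(35,3)·0.06^3·0.94^32 = 0.19519
  k=4: C(35,4)·0.06^4·0.94^31 = 0.09967
P(X ≤ 4) = 0.94372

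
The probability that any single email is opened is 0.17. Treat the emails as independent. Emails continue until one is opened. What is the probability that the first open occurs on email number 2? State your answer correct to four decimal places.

0.1411

Geometric (trials to first success), p = 0.17.
P(Y = 2) = (1−p)^1 · p = 0.83 · 0.17 = 0.141100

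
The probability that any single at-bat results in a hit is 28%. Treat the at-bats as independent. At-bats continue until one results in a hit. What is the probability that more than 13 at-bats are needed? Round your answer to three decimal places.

0.014

Y = number of at-bats to the first success; geometric, p = 0.28.
P(Y > 13) = P(first 13 all fail) = (1−p)^13 = 0.01397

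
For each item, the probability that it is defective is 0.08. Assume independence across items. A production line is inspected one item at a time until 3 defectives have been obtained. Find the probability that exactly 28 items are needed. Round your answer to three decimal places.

0.022

Y = trial on which the third success occurs; negative binomial, r=3, p=0.08.
P(Y=28) = C(27,2) · p^3 · (1−p)^25
= 351 · 0.000512 · 0.12436 = 0.02235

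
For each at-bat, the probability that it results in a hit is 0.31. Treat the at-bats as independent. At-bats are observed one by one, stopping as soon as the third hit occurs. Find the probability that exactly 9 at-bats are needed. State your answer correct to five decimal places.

0.09002

Y = trial on which the third success occurs; negative binomial, r=3, p=0.31.
P(Y=9) = C(8,2) · p^3 · (1−p)^6
= 28 · 0.029791 · 0.10792 = 0.0900197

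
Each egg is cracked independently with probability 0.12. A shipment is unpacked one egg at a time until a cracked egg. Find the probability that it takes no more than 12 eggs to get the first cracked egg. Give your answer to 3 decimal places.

Y = number of eggs to the first success; geometric, p = 0.12.
P(Y ≤ 12) = 1 − (1−p)^12 = 1 − 0.21567 = 0.78433

0.784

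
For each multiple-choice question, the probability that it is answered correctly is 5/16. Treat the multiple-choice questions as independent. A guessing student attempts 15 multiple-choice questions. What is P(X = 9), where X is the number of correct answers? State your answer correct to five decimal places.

X ~ Binomial(n=15, p=0.3125).
P(X=9) = C(15,9) · p^9 · (1−p)^6
= 5005 · 2.8422e-05 · 0.10559 = 0.0150207

0.01502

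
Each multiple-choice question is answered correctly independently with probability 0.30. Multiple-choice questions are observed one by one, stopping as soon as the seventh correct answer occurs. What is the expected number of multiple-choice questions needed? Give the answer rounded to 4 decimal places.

Y = total multiple-choice questions until the seventh success; negative binomial with r=7, p=0.30.
E[Y] = r / p = 7 / 0.30 = 23.333333

23.3333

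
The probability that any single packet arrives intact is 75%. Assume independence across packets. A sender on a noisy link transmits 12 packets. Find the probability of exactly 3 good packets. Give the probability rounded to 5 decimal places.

X ~ Binomial(n=12, p=0.75).
P(X=3) = C(12,3) · p^3 · (1−p)^9
= 220 · 0.42188 · 3.8147e-06 = 0.0003541

0.00035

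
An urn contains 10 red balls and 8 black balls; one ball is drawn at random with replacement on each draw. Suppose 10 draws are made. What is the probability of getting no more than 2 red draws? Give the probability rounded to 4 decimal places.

0.0252

X ~ Binomial(10, 0.555556); P(X ≤ 2) = Σ C(10,k) p^k (1−p)^(10−k) over k:
  k=0: C(10,0)·0.555556^0·0.444444^10 = 0.000301
  k=1: C(10,1)·0.555556^1·0.444444^9 = 0.003759
  k=2: C(10,2)·0.555556^2·0.444444^8 = 0.021145
Total = 0.025205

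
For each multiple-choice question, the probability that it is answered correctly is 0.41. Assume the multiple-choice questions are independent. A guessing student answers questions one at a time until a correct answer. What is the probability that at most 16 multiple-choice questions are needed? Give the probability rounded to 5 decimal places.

Y = number of multiple-choice questions to the first success; geometric, p = 0.41.
P(Y ≤ 16) = 1 − (1−p)^16 = 1 − 0.0002156 = 0.9997844

0.99978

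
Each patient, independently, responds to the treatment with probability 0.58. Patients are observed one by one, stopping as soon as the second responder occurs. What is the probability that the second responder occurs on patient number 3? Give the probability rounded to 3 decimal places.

Y = trial on which the second success occurs; negative binomial, r=2, p=0.58.
P(Y=3) = C(2,1) · p^2 · (1−p)^1
= 2 · 0.3364 · 0.42 = 0.28258

0.283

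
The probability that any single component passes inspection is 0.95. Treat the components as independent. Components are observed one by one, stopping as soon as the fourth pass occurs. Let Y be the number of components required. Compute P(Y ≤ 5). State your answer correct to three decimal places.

0.977

Finishing within 5 components ⇔ at least 4 successes in the first 5. With X ~ Binomial(5, 0.95), P(Y ≤ 5) = 1 − P(X ≤ 3).
  k=0: C(5,0)·0.95^0·0.05^5 = 0.00000
  k=1: C(5,1)·0.95^1·0.05^4 = 0.00003
  k=2: C(5,2)·0.95^2·0.05^3 = 0.00113
  k=3: C(5,3)·0.95^3·0.05^2 = 0.02143
1 − 0.02259 = 0.97741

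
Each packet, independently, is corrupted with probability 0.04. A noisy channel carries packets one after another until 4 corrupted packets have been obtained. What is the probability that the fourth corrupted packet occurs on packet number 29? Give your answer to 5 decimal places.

Y = trial on which the fourth success occurs; negative binomial, r=4, p=0.04.
P(Y=29) = C(28,3) · p^4 · (1−p)^25
= 3276 · 2.56e-06 · 0.3604 = 0.0030225

0.00302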